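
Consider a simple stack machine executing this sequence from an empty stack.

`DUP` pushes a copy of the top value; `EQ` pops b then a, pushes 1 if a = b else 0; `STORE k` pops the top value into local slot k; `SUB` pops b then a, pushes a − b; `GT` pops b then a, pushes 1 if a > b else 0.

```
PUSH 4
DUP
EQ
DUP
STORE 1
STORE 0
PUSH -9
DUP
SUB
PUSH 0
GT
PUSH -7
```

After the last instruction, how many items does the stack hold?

PUSH 4  : 4
DUP     : 4 4
EQ      : 1
DUP     : 1 1
STORE 1 : 1
STORE 0 : (empty)
PUSH -9 : -9
DUP     : -9 -9
SUB     : 0
PUSH 0  : 0 0
GT      : 0
PUSH -7 : 0 -7

2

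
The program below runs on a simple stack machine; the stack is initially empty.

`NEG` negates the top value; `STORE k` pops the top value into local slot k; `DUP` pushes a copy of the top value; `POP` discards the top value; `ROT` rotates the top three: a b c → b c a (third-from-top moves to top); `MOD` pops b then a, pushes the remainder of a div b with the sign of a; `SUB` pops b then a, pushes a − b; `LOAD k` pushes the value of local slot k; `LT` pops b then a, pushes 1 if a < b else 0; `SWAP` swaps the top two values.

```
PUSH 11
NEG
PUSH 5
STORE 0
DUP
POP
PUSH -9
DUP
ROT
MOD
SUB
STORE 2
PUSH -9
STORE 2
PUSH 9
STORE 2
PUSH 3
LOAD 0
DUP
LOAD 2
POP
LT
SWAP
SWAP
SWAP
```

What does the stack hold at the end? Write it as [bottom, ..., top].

PUSH 11  [11]
NEG      [-11]
PUSH 5   [-11, 5]
STORE 0  [-11]
DUP      [-11, -11]
POP      [-11]
PUSH -9  [-11, -9]
DUP      [-11, -9, -9]
ROT      [-9, -9, -11]
MOD      [-9, -9]
SUB      [0]
STORE 2  []
PUSH -9  [-9]
STORE 2  []
PUSH 9   [9]
STORE 2  []
PUSH 3   [3]
LOAD 0   [3, 5]
DUP      [3, 5, 5]
LOAD 2   [3, 5, 5, 9]
POP      [3, 5, 5]
LT       [3, 0]
SWAP     [0, 3]
SWAP     [3, 0]
SWAP     [0, 3]

[0, 3]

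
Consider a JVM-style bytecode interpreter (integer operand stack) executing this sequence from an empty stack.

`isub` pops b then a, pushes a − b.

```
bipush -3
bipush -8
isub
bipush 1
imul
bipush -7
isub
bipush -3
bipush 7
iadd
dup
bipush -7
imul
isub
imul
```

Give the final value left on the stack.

384

bipush -3  [-3]
bipush -8  [-3, -8]
isub       [5]
bipush 1   [5, 1]
imul       [5]
bipush -7  [5, -7]
isub       [12]
bipush -3  [12, -3]
bipush 7   [12, -3, 7]
iadd       [12, 4]
dup        [12, 4, 4]
bipush -7  [12, 4, 4, -7]
imul       [12, 4, -28]
isub       [12, 32]
imul       [384]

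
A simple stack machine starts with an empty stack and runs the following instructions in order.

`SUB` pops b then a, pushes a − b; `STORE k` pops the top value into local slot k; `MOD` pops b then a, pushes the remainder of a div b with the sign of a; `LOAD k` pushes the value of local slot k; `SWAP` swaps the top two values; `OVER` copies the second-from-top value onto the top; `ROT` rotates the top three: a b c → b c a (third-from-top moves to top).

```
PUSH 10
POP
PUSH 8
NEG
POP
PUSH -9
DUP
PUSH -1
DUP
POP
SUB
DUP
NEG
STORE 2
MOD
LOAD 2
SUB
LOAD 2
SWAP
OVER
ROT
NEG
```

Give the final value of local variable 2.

PUSH 10 -> 10
POP     -> (empty)
PUSH 8  -> 8
NEG     -> -8
POP     -> (empty)
PUSH -9 -> -9
DUP     -> -9 -9
PUSH -1 -> -9 -9 -1
DUP     -> -9 -9 -1 -1
POP     -> -9 -9 -1
SUB     -> -9 -8
DUP     -> -9 -8 -8
NEG     -> -9 -8 8
STORE 2 -> -9 -8
MOD     -> -1
LOAD 2  -> -1 8
SUB     -> -9
LOAD 2  -> -9 8
SWAP    -> 8 -9
OVER    -> 8 -9 8
ROT     -> -9 8 8
NEG     -> -9 8 -8

8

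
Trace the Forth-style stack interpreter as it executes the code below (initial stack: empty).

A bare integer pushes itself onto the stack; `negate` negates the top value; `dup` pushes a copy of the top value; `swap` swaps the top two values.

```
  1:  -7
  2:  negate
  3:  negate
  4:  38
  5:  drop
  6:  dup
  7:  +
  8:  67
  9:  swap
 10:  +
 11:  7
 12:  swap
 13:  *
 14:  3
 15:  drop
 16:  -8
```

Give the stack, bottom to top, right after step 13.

-7     -> -7
negate -> 7
negate -> -7
38     -> -7 38
drop   -> -7
dup    -> -7 -7
+      -> -14
67     -> -14 67
swap   -> 67 -14
+      -> 53
7      -> 53 7
swap   -> 7 53
*      -> 371

[371]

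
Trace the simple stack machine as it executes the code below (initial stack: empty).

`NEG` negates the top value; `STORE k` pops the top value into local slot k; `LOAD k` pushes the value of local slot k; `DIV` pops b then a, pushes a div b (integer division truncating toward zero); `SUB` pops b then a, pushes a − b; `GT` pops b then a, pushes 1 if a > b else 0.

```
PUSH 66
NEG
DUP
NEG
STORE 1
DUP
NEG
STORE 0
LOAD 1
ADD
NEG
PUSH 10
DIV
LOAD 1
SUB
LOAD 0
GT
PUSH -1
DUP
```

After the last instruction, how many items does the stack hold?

3

PUSH 66  66
NEG      -66
DUP      -66 -66
NEG      -66 66
STORE 1  -66
DUP      -66 -66
NEG      -66 66
STORE 0  -66
LOAD 1   -66 66
ADD      0
NEG      0
PUSH 10  0 10
DIV      0
LOAD 1   0 66
SUB      -66
LOAD 0   -66 66
GT       0
PUSH -1  0 -1
DUP      0 -1 -1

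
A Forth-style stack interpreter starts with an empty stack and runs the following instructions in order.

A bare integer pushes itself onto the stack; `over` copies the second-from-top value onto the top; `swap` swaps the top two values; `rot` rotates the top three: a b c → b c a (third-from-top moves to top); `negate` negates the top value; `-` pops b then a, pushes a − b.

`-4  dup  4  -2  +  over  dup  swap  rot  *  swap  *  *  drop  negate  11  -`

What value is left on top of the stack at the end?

-7

-4     → [-4]
dup    → [-4, -4]
4      → [-4, -4, 4]
-2     → [-4, -4, 4, -2]
+      → [-4, -4, 2]
over   → [-4, -4, 2, -4]
dup    → [-4, -4, 2, -4, -4]
swap   → [-4, -4, 2, -4, -4]
rot    → [-4, -4, -4, -4, 2]
*      → [-4, -4, -4, -8]
swap   → [-4, -4, -8, -4]
*      → [-4, -4, 32]
*      → [-4, -128]
drop   → [-4]
negate → [4]
11     → [4, 11]
-      → [-7]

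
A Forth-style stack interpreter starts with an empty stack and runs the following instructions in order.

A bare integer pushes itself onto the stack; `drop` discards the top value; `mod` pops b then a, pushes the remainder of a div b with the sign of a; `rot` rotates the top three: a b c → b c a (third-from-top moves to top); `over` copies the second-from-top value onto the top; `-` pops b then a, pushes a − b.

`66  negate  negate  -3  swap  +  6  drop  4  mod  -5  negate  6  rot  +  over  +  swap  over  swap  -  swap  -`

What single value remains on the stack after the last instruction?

-5

66     → 66
negate → -66
negate → 66
-3     → 66 -3
swap   → -3 66
+      → 63
6      → 63 6
drop   → 63
4      → 63 4
mod    → 3
-5     → 3 -5
negate → 3 5
6      → 3 5 6
rot    → 5 6 3
+      → 5 9
over   → 5 9 5
+      → 5 14
swap   → 14 5
over   → 14 5 14
swap   → 14 14 5
-      → 14 9
swap   → 9 14
-      → -5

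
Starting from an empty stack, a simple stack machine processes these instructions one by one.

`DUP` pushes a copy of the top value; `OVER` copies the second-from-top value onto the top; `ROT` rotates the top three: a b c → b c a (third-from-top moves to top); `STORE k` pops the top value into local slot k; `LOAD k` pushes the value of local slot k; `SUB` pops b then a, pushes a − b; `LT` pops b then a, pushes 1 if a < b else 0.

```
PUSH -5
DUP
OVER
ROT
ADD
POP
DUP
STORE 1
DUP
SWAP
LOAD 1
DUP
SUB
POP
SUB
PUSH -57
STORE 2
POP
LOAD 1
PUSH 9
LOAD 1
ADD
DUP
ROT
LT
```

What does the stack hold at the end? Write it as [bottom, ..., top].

[4, 0]

PUSH -5  → [-5]
DUP      → [-5, -5]
OVER     → [-5, -5, -5]
ROT      → [-5, -5, -5]
ADD      → [-5, -10]
POP      → [-5]
DUP      → [-5, -5]
STORE 1  → [-5]
DUP      → [-5, -5]
SWAP     → [-5, -5]
LOAD 1   → [-5, -5, -5]
DUP      → [-5, -5, -5, -5]
SUB      → [-5, -5, 0]
POP      → [-5, -5]
SUB      → [0]
PUSH -57 → [0, -57]
STORE 2  → [0]
POP      → []
LOAD 1   → [-5]
PUSH 9   → [-5, 9]
LOAD 1   → [-5, 9, -5]
ADD      → [-5, 4]
DUP      → [-5, 4, 4]
ROT      → [4, 4, -5]
LT       → [4, 0]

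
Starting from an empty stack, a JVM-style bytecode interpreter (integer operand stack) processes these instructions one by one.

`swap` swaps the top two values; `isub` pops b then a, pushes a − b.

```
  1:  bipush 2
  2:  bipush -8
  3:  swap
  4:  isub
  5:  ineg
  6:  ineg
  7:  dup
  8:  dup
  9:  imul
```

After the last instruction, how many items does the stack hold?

2

bipush 2   2
bipush -8  2 -8
swap       -8 2
isub       -10
ineg       10
ineg       -10
dup        -10 -10
dup        -10 -10 -10
imul       -10 100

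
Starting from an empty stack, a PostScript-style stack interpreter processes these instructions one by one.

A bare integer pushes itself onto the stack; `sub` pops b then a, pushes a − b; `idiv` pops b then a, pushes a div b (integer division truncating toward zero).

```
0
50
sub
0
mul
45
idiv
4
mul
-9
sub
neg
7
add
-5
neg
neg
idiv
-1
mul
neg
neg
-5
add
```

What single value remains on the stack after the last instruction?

-5

0    → 0
50   → 0 50
sub  → -50
0    → -50 0
mul  → 0
45   → 0 45
idiv → 0
4    → 0 4
mul  → 0
-9   → 0 -9
sub  → 9
neg  → -9
7    → -9 7
add  → -2
-5   → -2 -5
neg  → -2 5
neg  → -2 -5
idiv → 0
-1   → 0 -1
mul  → 0
neg  → 0
neg  → 0
-5   → 0 -5
add  → -5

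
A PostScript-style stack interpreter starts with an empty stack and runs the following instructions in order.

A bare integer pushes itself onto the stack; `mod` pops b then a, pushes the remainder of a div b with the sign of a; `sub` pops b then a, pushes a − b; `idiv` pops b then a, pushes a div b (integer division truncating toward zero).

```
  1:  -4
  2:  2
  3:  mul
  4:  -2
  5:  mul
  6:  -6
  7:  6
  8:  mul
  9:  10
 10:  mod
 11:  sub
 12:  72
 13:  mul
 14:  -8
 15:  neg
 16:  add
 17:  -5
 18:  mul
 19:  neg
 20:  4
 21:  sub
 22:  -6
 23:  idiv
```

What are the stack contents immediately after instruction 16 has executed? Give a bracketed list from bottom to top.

[1592]

-4   [-4]
2    [-4, 2]
mul  [-8]
-2   [-8, -2]
mul  [16]
-6   [16, -6]
6    [16, -6, 6]
mul  [16, -36]
10   [16, -36, 10]
mod  [16, -6]
sub  [22]
72   [22, 72]
mul  [1584]
-8   [1584, -8]
neg  [1584, 8]
add  [1592]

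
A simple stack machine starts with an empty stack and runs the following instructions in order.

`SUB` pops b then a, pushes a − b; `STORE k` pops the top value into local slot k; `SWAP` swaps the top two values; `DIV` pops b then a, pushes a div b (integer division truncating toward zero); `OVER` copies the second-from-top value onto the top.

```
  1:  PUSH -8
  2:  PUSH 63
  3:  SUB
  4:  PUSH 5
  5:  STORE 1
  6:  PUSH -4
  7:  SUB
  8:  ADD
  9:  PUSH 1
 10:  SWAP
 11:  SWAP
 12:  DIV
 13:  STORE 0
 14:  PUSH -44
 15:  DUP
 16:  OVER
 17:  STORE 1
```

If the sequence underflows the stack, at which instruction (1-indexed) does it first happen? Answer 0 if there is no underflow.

PUSH -8  -8
PUSH 63  -8 63
SUB      -71
PUSH 5   -71 5
STORE 1  -71
PUSH -4  -71 -4
SUB      -67
ADD  — needs 2 operands, stack has 1 → underflow

8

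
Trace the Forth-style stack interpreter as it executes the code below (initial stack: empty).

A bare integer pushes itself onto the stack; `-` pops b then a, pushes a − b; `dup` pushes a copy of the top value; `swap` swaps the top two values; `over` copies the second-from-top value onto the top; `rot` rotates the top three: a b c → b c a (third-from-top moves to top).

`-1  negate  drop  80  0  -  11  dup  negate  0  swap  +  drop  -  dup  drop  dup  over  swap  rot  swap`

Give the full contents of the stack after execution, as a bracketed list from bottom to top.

-1     : -1
negate : 1
drop   : (empty)
80     : 80
0      : 80 0
-      : 80
11     : 80 11
dup    : 80 11 11
negate : 80 11 -11
0      : 80 11 -11 0
swap   : 80 11 0 -11
+      : 80 11 -11
drop   : 80 11
-      : 69
dup    : 69 69
drop   : 69
dup    : 69 69
over   : 69 69 69
swap   : 69 69 69
rot    : 69 69 69
swap   : 69 69 69

[69, 69, 69]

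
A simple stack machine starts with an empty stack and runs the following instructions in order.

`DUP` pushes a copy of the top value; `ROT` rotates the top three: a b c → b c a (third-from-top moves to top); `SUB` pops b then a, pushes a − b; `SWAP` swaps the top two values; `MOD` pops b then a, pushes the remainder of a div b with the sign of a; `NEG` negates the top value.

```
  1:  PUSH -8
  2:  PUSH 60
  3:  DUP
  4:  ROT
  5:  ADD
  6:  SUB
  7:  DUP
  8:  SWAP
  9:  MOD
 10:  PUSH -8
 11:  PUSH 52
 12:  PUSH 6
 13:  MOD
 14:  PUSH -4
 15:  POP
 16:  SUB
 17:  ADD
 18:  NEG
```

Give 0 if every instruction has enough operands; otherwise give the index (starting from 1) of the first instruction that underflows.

PUSH -8  -8
PUSH 60  -8 60
DUP      -8 60 60
ROT      60 60 -8
ADD      60 52
SUB      8
DUP      8 8
SWAP     8 8
MOD      0
PUSH -8  0 -8
PUSH 52  0 -8 52
PUSH 6   0 -8 52 6
MOD      0 -8 4
PUSH -4  0 -8 4 -4
POP      0 -8 4
SUB      0 -12
ADD      -12
NEG      12

0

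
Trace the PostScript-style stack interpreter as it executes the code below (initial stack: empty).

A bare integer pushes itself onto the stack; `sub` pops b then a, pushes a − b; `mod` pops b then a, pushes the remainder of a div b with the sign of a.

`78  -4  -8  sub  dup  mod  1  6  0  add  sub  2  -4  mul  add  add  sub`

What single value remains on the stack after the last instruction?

91

78  -> 78
-4  -> 78 -4
-8  -> 78 -4 -8
sub -> 78 4
dup -> 78 4 4
mod -> 78 0
1   -> 78 0 1
6   -> 78 0 1 6
0   -> 78 0 1 6 0
add -> 78 0 1 6
sub -> 78 0 -5
2   -> 78 0 -5 2
-4  -> 78 0 -5 2 -4
mul -> 78 0 -5 -8
add -> 78 0 -13
add -> 78 -13
sub -> 91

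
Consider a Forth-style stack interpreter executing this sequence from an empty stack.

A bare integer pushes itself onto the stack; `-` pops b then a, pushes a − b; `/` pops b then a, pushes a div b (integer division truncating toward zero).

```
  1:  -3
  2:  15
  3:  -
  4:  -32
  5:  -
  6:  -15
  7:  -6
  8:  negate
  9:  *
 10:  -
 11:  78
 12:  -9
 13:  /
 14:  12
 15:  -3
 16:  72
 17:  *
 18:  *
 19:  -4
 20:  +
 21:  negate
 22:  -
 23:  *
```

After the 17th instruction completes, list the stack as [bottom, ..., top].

-3     : -3
15     : -3 15
-      : -18
-32    : -18 -32
-      : 14
-15    : 14 -15
-6     : 14 -15 -6
negate : 14 -15 6
*      : 14 -90
-      : 104
78     : 104 78
-9     : 104 78 -9
/      : 104 -8
12     : 104 -8 12
-3     : 104 -8 12 -3
72     : 104 -8 12 -3 72
*      : 104 -8 12 -216

[104, -8, 12, -216]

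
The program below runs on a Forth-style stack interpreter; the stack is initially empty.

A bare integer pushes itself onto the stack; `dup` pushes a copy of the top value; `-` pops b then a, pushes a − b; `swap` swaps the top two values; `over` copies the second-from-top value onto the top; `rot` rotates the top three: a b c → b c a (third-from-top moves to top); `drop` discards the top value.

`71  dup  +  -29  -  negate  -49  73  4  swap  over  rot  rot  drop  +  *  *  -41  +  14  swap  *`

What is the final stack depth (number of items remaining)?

71     -> [71]
dup    -> [71, 71]
+      -> [142]
-29    -> [142, -29]
-      -> [171]
negate -> [-171]
-49    -> [-171, -49]
73     -> [-171, -49, 73]
4      -> [-171, -49, 73, 4]
swap   -> [-171, -49, 4, 73]
over   -> [-171, -49, 4, 73, 4]
rot    -> [-171, -49, 73, 4, 4]
rot    -> [-171, -49, 4, 4, 73]
drop   -> [-171, -49, 4, 4]
+      -> [-171, -49, 8]
*      -> [-171, -392]
*      -> [67032]
-41    -> [67032, -41]
+      -> [66991]
14     -> [66991, 14]
swap   -> [14, 66991]
*      -> [937874]

1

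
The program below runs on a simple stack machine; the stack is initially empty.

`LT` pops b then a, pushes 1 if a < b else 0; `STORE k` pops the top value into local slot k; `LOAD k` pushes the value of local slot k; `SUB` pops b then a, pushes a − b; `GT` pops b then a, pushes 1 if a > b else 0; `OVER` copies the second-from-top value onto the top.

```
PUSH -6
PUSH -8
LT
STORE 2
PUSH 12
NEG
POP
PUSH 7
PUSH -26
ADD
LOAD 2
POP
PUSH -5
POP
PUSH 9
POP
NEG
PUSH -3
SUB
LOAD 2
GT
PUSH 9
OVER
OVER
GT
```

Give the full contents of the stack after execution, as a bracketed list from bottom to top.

[1, 9, 0]

PUSH -6  -> [-6]
PUSH -8  -> [-6, -8]
LT       -> [0]
STORE 2  -> []
PUSH 12  -> [12]
NEG      -> [-12]
POP      -> []
PUSH 7   -> [7]
PUSH -26 -> [7, -26]
ADD      -> [-19]
LOAD 2   -> [-19, 0]
POP      -> [-19]
PUSH -5  -> [-19, -5]
POP      -> [-19]
PUSH 9   -> [-19, 9]
POP      -> [-19]
NEG      -> [19]
PUSH -3  -> [19, -3]
SUB      -> [22]
LOAD 2   -> [22, 0]
GT       -> [1]
PUSH 9   -> [1, 9]
OVER     -> [1, 9, 1]
OVER     -> [1, 9, 1, 9]
GT       -> [1, 9, 0]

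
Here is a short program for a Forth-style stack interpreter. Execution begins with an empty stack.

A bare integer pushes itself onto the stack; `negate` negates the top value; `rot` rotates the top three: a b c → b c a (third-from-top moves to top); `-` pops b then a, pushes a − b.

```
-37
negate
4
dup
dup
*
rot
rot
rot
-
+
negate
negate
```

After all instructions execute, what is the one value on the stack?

25

-37    → -37
negate → 37
4      → 37 4
dup    → 37 4 4
dup    → 37 4 4 4
*      → 37 4 16
rot    → 4 16 37
rot    → 16 37 4
rot    → 37 4 16
-      → 37 -12
+      → 25
negate → -25
negate → 25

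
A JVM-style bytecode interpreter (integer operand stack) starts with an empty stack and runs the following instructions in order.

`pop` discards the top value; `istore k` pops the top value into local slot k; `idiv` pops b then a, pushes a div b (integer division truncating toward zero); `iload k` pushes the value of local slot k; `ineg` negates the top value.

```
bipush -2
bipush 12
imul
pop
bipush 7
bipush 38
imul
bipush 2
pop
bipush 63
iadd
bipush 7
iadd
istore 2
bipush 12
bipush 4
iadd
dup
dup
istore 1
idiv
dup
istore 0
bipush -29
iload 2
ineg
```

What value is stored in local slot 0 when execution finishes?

bipush -2  : -2
bipush 12  : -2 12
imul       : -24
pop        : (empty)
bipush 7   : 7
bipush 38  : 7 38
imul       : 266
bipush 2   : 266 2
pop        : 266
bipush 63  : 266 63
iadd       : 329
bipush 7   : 329 7
iadd       : 336
istore 2   : (empty)
bipush 12  : 12
bipush 4   : 12 4
iadd       : 16
dup        : 16 16
dup        : 16 16 16
istore 1   : 16 16
idiv       : 1
dup        : 1 1
istore 0   : 1
bipush -29 : 1 -29
iload 2    : 1 -29 336
ineg       : 1 -29 -336

1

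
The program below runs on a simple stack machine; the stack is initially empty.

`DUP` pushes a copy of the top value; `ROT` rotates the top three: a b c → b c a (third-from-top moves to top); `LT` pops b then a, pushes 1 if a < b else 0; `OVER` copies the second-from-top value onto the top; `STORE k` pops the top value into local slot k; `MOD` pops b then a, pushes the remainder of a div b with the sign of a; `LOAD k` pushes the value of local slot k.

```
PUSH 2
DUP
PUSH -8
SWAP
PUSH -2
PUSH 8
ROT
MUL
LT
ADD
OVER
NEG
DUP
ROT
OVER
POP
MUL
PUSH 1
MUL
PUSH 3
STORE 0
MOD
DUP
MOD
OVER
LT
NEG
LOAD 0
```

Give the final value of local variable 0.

3

PUSH 2  -> [2]
DUP     -> [2, 2]
PUSH -8 -> [2, 2, -8]
SWAP    -> [2, -8, 2]
PUSH -2 -> [2, -8, 2, -2]
PUSH 8  -> [2, -8, 2, -2, 8]
ROT     -> [2, -8, -2, 8, 2]
MUL     -> [2, -8, -2, 16]
LT      -> [2, -8, 1]
ADD     -> [2, -7]
OVER    -> [2, -7, 2]
NEG     -> [2, -7, -2]
DUP     -> [2, -7, -2, -2]
ROT     -> [2, -2, -2, -7]
OVER    -> [2, -2, -2, -7, -2]
POP     -> [2, -2, -2, -7]
MUL     -> [2, -2, 14]
PUSH 1  -> [2, -2, 14, 1]
MUL     -> [2, -2, 14]
PUSH 3  -> [2, -2, 14, 3]
STORE 0 -> [2, -2, 14]
MOD     -> [2, -2]
DUP     -> [2, -2, -2]
MOD     -> [2, 0]
OVER    -> [2, 0, 2]
LT      -> [2, 1]
NEG     -> [2, -1]
LOAD 0  -> [2, -1, 3]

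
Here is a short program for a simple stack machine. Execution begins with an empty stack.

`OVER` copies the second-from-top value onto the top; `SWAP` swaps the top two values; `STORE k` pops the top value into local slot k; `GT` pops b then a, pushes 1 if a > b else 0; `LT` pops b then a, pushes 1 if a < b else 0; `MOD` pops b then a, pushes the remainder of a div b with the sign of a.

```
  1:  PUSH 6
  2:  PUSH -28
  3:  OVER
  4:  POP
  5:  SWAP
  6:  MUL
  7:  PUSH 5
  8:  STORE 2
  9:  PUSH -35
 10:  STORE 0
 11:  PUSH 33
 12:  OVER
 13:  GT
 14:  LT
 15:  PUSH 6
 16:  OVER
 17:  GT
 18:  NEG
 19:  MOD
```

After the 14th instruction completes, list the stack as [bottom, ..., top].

PUSH 6    [6]
PUSH -28  [6, -28]
OVER      [6, -28, 6]
POP       [6, -28]
SWAP      [-28, 6]
MUL       [-168]
PUSH 5    [-168, 5]
STORE 2   [-168]
PUSH -35  [-168, -35]
STORE 0   [-168]
PUSH 33   [-168, 33]
OVER      [-168, 33, -168]
GT        [-168, 1]
LT        [1]

[1]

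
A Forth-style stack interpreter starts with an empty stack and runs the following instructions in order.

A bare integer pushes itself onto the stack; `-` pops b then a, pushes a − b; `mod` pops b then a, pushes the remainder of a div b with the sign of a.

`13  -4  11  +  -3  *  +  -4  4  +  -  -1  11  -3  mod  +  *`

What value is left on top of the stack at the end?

-8

13  -> [13]
-4  -> [13, -4]
11  -> [13, -4, 11]
+   -> [13, 7]
-3  -> [13, 7, -3]
*   -> [13, -21]
+   -> [-8]
-4  -> [-8, -4]
4   -> [-8, -4, 4]
+   -> [-8, 0]
-   -> [-8]
-1  -> [-8, -1]
11  -> [-8, -1, 11]
-3  -> [-8, -1, 11, -3]
mod -> [-8, -1, 2]
+   -> [-8, 1]
*   -> [-8]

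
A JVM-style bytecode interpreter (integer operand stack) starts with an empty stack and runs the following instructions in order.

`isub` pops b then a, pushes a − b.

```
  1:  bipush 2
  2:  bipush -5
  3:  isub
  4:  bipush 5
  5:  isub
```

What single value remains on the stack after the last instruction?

2

bipush 2   2
bipush -5  2 -5
isub       7
bipush 5   7 5
isub       2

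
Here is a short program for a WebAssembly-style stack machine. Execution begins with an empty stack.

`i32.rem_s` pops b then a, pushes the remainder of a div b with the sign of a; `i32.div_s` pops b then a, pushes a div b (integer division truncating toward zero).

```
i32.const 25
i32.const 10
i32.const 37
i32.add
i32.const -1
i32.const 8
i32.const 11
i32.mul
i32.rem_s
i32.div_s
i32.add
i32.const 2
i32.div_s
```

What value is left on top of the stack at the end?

i32.const 25  25
i32.const 10  25 10
i32.const 37  25 10 37
i32.add       25 47
i32.const -1  25 47 -1
i32.const 8   25 47 -1 8
i32.const 11  25 47 -1 8 11
i32.mul       25 47 -1 88
i32.rem_s     25 47 -1
i32.div_s     25 -47
i32.add       -22
i32.const 2   -22 2
i32.div_s     -11

-11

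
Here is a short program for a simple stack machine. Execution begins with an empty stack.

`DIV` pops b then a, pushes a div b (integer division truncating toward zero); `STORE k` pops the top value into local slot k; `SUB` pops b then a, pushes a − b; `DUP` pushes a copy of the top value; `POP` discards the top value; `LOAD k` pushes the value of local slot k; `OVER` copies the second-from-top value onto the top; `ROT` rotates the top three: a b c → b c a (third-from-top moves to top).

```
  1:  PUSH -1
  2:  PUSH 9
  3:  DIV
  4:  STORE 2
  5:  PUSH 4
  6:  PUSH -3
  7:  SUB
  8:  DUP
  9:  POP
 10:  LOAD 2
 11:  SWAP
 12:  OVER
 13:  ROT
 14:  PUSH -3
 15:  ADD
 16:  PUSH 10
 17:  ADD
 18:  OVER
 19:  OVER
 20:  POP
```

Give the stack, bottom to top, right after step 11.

PUSH -1  [-1]
PUSH 9   [-1, 9]
DIV      [0]
STORE 2  []
PUSH 4   [4]
PUSH -3  [4, -3]
SUB      [7]
DUP      [7, 7]
POP      [7]
LOAD 2   [7, 0]
SWAP     [0, 7]

[0, 7]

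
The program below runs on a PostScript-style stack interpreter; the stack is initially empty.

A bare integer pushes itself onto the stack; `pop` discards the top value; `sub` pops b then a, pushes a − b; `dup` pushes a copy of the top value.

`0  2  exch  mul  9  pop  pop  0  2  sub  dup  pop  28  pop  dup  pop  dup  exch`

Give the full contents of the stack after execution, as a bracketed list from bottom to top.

[-2, -2]

0     [0]
2     [0, 2]
exch  [2, 0]
mul   [0]
9     [0, 9]
pop   [0]
pop   []
0     [0]
2     [0, 2]
sub   [-2]
dup   [-2, -2]
pop   [-2]
28    [-2, 28]
pop   [-2]
dup   [-2, -2]
pop   [-2]
dup   [-2, -2]
exch  [-2, -2]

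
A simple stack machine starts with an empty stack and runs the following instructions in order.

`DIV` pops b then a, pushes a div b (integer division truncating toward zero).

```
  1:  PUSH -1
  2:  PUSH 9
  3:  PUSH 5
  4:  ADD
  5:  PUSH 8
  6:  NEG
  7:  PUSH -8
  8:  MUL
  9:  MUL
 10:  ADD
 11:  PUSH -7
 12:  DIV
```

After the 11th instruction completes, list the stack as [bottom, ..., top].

[895, -7]

PUSH -1  -1
PUSH 9   -1 9
PUSH 5   -1 9 5
ADD      -1 14
PUSH 8   -1 14 8
NEG      -1 14 -8
PUSH -8  -1 14 -8 -8
MUL      -1 14 64
MUL      -1 896
ADD      895
PUSH -7  895 -7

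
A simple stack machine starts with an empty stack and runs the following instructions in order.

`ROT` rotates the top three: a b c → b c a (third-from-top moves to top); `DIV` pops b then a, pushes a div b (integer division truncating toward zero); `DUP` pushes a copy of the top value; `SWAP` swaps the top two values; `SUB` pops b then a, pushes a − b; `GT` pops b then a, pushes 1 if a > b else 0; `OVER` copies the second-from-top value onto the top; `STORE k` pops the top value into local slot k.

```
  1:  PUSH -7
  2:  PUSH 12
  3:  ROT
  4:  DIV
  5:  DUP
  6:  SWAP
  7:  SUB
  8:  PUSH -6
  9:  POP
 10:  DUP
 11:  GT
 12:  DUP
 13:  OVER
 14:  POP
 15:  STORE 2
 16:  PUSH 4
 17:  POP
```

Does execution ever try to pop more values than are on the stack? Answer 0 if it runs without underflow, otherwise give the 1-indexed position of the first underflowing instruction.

3

PUSH -7 -> -7
PUSH 12 -> -7 12
ROT  — needs 3 operands, stack has 2 → underflow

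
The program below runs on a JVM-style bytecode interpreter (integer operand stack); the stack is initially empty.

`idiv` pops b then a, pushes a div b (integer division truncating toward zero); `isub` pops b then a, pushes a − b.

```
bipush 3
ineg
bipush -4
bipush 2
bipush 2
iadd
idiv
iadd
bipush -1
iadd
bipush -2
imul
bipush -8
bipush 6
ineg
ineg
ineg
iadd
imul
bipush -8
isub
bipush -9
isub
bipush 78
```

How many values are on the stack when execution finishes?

2

bipush 3  -> 3
ineg      -> -3
bipush -4 -> -3 -4
bipush 2  -> -3 -4 2
bipush 2  -> -3 -4 2 2
iadd      -> -3 -4 4
idiv      -> -3 -1
iadd      -> -4
bipush -1 -> -4 -1
iadd      -> -5
bipush -2 -> -5 -2
imul      -> 10
bipush -8 -> 10 -8
bipush 6  -> 10 -8 6
ineg      -> 10 -8 -6
ineg      -> 10 -8 6
ineg      -> 10 -8 -6
iadd      -> 10 -14
imul      -> -140
bipush -8 -> -140 -8
isub      -> -132
bipush -9 -> -132 -9
isub      -> -123
bipush 78 -> -123 78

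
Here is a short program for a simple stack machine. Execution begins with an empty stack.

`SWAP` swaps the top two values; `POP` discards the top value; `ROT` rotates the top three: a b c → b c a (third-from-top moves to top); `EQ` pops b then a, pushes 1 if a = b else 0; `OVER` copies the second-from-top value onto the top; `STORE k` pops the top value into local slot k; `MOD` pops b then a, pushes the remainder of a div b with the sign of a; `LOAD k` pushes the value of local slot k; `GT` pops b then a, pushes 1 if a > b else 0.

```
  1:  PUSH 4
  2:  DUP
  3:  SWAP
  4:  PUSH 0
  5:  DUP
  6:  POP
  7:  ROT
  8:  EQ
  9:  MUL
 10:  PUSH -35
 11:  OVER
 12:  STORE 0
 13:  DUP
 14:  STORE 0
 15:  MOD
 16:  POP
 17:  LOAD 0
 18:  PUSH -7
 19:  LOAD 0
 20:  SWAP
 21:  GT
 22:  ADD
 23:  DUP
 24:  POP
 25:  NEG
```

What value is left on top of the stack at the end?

PUSH 4   : [4]
DUP      : [4, 4]
SWAP     : [4, 4]
PUSH 0   : [4, 4, 0]
DUP      : [4, 4, 0, 0]
POP      : [4, 4, 0]
ROT      : [4, 0, 4]
EQ       : [4, 0]
MUL      : [0]
PUSH -35 : [0, -35]
OVER     : [0, -35, 0]
STORE 0  : [0, -35]
DUP      : [0, -35, -35]
STORE 0  : [0, -35]
MOD      : [0]
POP      : []
LOAD 0   : [-35]
PUSH -7  : [-35, -7]
LOAD 0   : [-35, -7, -35]
SWAP     : [-35, -35, -7]
GT       : [-35, 0]
ADD      : [-35]
DUP      : [-35, -35]
POP      : [-35]
NEG      : [35]

35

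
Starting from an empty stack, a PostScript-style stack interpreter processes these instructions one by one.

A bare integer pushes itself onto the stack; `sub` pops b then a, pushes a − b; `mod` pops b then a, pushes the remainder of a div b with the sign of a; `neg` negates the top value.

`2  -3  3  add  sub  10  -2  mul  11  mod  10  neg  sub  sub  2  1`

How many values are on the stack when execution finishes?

3

2   -> 2
-3  -> 2 -3
3   -> 2 -3 3
add -> 2 0
sub -> 2
10  -> 2 10
-2  -> 2 10 -2
mul -> 2 -20
11  -> 2 -20 11
mod -> 2 -9
10  -> 2 -9 10
neg -> 2 -9 -10
sub -> 2 1
sub -> 1
2   -> 1 2
1   -> 1 2 1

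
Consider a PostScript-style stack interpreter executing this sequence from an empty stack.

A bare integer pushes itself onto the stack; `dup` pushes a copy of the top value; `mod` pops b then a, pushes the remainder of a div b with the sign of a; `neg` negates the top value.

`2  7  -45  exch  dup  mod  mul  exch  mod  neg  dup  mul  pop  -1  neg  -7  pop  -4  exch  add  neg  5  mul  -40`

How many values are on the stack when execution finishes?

2

2     2
7     2 7
-45   2 7 -45
exch  2 -45 7
dup   2 -45 7 7
mod   2 -45 0
mul   2 0
exch  0 2
mod   0
neg   0
dup   0 0
mul   0
pop   (empty)
-1    -1
neg   1
-7    1 -7
pop   1
-4    1 -4
exch  -4 1
add   -3
neg   3
5     3 5
mul   15
-40   15 -40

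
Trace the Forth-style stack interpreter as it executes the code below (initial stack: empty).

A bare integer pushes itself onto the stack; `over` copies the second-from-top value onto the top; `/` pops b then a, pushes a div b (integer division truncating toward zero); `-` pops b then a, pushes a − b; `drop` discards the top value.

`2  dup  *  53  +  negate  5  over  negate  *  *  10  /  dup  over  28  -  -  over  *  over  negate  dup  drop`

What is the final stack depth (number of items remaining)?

2      : 2
dup    : 2 2
*      : 4
53     : 4 53
+      : 57
negate : -57
5      : -57 5
over   : -57 5 -57
negate : -57 5 57
*      : -57 285
*      : -16245
10     : -16245 10
/      : -1624
dup    : -1624 -1624
over   : -1624 -1624 -1624
28     : -1624 -1624 -1624 28
-      : -1624 -1624 -1652
-      : -1624 28
over   : -1624 28 -1624
*      : -1624 -45472
over   : -1624 -45472 -1624
negate : -1624 -45472 1624
dup    : -1624 -45472 1624 1624
drop   : -1624 -45472 1624

3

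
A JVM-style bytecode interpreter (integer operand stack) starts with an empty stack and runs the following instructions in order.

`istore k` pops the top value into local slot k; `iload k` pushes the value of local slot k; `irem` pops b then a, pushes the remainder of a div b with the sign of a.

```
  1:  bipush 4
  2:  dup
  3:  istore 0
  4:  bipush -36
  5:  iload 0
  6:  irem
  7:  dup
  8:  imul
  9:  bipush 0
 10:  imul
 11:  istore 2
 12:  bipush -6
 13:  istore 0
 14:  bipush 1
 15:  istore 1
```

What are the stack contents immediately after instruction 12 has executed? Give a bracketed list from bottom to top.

bipush 4   → 4
dup        → 4 4
istore 0   → 4
bipush -36 → 4 -36
iload 0    → 4 -36 4
irem       → 4 0
dup        → 4 0 0
imul       → 4 0
bipush 0   → 4 0 0
imul       → 4 0
istore 2   → 4
bipush -6  → 4 -6

[4, -6]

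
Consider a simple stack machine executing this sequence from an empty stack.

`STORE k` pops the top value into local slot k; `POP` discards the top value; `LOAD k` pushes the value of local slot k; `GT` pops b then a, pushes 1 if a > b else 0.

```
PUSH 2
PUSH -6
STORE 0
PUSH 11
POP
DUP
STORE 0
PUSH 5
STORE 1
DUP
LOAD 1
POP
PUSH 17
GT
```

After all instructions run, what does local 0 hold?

2

PUSH 2  → [2]
PUSH -6 → [2, -6]
STORE 0 → [2]
PUSH 11 → [2, 11]
POP     → [2]
DUP     → [2, 2]
STORE 0 → [2]
PUSH 5  → [2, 5]
STORE 1 → [2]
DUP     → [2, 2]
LOAD 1  → [2, 2, 5]
POP     → [2, 2]
PUSH 17 → [2, 2, 17]
GT      → [2, 0]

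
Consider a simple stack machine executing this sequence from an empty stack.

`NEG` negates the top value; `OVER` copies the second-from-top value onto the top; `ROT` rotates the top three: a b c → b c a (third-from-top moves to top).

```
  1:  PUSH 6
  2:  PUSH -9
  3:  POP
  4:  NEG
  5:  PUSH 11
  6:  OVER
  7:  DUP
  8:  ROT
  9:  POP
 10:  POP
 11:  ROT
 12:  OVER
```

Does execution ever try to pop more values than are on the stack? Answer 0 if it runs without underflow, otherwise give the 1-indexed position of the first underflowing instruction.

PUSH 6  → [6]
PUSH -9 → [6, -9]
POP     → [6]
NEG     → [-6]
PUSH 11 → [-6, 11]
OVER    → [-6, 11, -6]
DUP     → [-6, 11, -6, -6]
ROT     → [-6, -6, -6, 11]
POP     → [-6, -6, -6]
POP     → [-6, -6]
ROT  — needs 3 operands, stack has 2 → underflow

11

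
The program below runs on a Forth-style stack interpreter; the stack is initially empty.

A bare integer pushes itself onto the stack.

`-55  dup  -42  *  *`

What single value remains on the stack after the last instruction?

-127050

-55  [-55]
dup  [-55, -55]
-42  [-55, -55, -42]
*    [-55, 2310]
*    [-127050]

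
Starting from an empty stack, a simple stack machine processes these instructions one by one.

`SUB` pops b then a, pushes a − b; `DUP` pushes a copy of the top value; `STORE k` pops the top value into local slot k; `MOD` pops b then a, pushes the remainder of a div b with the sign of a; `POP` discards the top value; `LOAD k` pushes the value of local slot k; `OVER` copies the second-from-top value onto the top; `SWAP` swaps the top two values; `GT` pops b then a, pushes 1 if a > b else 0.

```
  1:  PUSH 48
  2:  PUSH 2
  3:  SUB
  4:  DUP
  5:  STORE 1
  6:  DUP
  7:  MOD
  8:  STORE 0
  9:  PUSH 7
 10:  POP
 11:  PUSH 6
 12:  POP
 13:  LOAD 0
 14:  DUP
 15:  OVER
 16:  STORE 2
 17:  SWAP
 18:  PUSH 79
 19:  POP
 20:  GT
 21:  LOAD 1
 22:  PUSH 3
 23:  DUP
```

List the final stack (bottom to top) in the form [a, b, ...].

PUSH 48 : 48
PUSH 2  : 48 2
SUB     : 46
DUP     : 46 46
STORE 1 : 46
DUP     : 46 46
MOD     : 0
STORE 0 : (empty)
PUSH 7  : 7
POP     : (empty)
PUSH 6  : 6
POP     : (empty)
LOAD 0  : 0
DUP     : 0 0
OVER    : 0 0 0
STORE 2 : 0 0
SWAP    : 0 0
PUSH 79 : 0 0 79
POP     : 0 0
GT      : 0
LOAD 1  : 0 46
PUSH 3  : 0 46 3
DUP     : 0 46 3 3

[0, 46, 3, 3]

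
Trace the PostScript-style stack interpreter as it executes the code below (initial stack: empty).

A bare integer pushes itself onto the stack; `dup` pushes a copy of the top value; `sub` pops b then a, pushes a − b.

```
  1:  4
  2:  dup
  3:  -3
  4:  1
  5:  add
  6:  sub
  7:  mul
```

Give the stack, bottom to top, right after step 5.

4   : 4
dup : 4 4
-3  : 4 4 -3
1   : 4 4 -3 1
add : 4 4 -2

[4, 4, -2]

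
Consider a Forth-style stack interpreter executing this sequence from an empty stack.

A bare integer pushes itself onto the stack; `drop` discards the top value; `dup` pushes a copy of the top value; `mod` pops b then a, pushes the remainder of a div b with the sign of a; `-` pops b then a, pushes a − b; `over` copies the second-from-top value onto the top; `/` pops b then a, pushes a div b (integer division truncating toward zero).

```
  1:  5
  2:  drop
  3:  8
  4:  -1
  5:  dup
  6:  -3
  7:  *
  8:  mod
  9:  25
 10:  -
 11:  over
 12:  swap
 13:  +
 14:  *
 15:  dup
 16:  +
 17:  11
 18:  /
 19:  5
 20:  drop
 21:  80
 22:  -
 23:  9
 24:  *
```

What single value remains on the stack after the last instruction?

5     [5]
drop  []
8     [8]
-1    [8, -1]
dup   [8, -1, -1]
-3    [8, -1, -1, -3]
*     [8, -1, 3]
mod   [8, -1]
25    [8, -1, 25]
-     [8, -26]
over  [8, -26, 8]
swap  [8, 8, -26]
+     [8, -18]
*     [-144]
dup   [-144, -144]
+     [-288]
11    [-288, 11]
/     [-26]
5     [-26, 5]
drop  [-26]
80    [-26, 80]
-     [-106]
9     [-106, 9]
*     [-954]

-954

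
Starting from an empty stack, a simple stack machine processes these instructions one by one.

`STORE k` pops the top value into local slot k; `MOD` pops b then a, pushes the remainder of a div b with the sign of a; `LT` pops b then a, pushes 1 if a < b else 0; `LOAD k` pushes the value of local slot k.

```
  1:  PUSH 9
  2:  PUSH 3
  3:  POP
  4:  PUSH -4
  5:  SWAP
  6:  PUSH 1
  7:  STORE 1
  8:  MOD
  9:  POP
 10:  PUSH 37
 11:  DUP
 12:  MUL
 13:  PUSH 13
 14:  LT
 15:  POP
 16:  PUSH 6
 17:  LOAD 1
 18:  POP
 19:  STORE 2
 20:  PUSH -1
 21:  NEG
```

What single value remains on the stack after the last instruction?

PUSH 9  : [9]
PUSH 3  : [9, 3]
POP     : [9]
PUSH -4 : [9, -4]
SWAP    : [-4, 9]
PUSH 1  : [-4, 9, 1]
STORE 1 : [-4, 9]
MOD     : [-4]
POP     : []
PUSH 37 : [37]
DUP     : [37, 37]
MUL     : [1369]
PUSH 13 : [1369, 13]
LT      : [0]
POP     : []
PUSH 6  : [6]
LOAD 1  : [6, 1]
POP     : [6]
STORE 2 : []
PUSH -1 : [-1]
NEG     : [1]

1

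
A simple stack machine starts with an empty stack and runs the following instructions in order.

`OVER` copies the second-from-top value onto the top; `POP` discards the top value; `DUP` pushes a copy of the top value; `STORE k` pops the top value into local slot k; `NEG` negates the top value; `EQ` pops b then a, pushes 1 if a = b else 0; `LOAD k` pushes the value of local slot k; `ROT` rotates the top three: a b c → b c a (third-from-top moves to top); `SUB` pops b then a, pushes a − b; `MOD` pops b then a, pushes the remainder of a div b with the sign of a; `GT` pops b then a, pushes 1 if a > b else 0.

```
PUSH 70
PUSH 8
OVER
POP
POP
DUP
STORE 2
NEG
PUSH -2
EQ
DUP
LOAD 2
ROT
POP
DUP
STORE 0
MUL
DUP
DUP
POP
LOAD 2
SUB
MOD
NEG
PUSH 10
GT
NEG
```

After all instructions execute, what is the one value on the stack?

0

PUSH 70 -> 70
PUSH 8  -> 70 8
OVER    -> 70 8 70
POP     -> 70 8
POP     -> 70
DUP     -> 70 70
STORE 2 -> 70
NEG     -> -70
PUSH -2 -> -70 -2
EQ      -> 0
DUP     -> 0 0
LOAD 2  -> 0 0 70
ROT     -> 0 70 0
POP     -> 0 70
DUP     -> 0 70 70
STORE 0 -> 0 70
MUL     -> 0
DUP     -> 0 0
DUP     -> 0 0 0
POP     -> 0 0
LOAD 2  -> 0 0 70
SUB     -> 0 -70
MOD     -> 0
NEG     -> 0
PUSH 10 -> 0 10
GT      -> 0
NEG     -> 0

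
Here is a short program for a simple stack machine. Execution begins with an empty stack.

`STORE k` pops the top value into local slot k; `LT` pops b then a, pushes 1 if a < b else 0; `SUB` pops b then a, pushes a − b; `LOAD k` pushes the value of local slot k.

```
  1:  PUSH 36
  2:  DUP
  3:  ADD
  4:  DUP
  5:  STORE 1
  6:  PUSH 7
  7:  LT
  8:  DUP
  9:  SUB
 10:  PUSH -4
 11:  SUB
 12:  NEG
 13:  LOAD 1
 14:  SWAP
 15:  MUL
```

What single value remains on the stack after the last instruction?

PUSH 36  36
DUP      36 36
ADD      72
DUP      72 72
STORE 1  72
PUSH 7   72 7
LT       0
DUP      0 0
SUB      0
PUSH -4  0 -4
SUB      4
NEG      -4
LOAD 1   -4 72
SWAP     72 -4
MUL      -288

-288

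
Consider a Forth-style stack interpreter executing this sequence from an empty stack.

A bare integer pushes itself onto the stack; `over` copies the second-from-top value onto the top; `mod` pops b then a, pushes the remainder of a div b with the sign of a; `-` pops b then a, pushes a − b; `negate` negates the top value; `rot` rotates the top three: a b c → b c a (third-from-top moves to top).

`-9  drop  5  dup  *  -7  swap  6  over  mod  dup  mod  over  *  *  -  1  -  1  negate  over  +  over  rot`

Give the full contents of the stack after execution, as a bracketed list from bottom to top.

[-9, -8, -8]

-9     → [-9]
drop   → []
5      → [5]
dup    → [5, 5]
*      → [25]
-7     → [25, -7]
swap   → [-7, 25]
6      → [-7, 25, 6]
over   → [-7, 25, 6, 25]
mod    → [-7, 25, 6]
dup    → [-7, 25, 6, 6]
mod    → [-7, 25, 0]
over   → [-7, 25, 0, 25]
*      → [-7, 25, 0]
*      → [-7, 0]
-      → [-7]
1      → [-7, 1]
-      → [-8]
1      → [-8, 1]
negate → [-8, -1]
over   → [-8, -1, -8]
+      → [-8, -9]
over   → [-8, -9, -8]
rot    → [-9, -8, -8]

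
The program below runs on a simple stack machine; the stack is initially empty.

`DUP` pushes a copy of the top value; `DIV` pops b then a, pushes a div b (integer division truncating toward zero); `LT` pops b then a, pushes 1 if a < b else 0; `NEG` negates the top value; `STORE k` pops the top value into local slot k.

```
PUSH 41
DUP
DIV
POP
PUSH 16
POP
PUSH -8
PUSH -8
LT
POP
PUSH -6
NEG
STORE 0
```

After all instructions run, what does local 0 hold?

PUSH 41  41
DUP      41 41
DIV      1
POP      (empty)
PUSH 16  16
POP      (empty)
PUSH -8  -8
PUSH -8  -8 -8
LT       0
POP      (empty)
PUSH -6  -6
NEG      6
STORE 0  (empty)

6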